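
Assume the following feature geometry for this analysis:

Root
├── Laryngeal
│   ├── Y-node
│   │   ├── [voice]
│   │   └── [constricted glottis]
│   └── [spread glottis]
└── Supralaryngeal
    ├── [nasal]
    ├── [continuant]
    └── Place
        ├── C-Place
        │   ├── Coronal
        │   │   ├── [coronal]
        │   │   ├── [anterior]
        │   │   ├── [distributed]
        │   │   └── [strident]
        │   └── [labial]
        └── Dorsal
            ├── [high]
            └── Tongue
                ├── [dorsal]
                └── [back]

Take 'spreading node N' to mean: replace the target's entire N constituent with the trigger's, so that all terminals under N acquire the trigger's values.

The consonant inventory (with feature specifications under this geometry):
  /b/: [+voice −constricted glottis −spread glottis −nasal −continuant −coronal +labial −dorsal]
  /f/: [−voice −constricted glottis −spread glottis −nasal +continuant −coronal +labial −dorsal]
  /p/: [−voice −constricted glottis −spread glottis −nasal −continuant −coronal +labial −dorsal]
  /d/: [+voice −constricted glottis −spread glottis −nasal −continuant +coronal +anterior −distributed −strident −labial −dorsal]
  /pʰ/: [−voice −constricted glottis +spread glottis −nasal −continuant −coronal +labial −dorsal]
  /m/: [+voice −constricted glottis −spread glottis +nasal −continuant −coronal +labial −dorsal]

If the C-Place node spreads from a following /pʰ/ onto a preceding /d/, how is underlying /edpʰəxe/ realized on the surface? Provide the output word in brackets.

[ebpʰəxe]

Terminals under C-Place in this geometry: [coronal], [anterior], [distributed], [strident], [labial].
The target acquires /pʰ/'s values for everything under C-Place — [−coronal], [+labial] — while keeping its own [voice], [constricted glottis], [spread glottis], ….
This feature bundle is that of [b], so /edpʰəxe/ surfaces as [ebpʰəxe].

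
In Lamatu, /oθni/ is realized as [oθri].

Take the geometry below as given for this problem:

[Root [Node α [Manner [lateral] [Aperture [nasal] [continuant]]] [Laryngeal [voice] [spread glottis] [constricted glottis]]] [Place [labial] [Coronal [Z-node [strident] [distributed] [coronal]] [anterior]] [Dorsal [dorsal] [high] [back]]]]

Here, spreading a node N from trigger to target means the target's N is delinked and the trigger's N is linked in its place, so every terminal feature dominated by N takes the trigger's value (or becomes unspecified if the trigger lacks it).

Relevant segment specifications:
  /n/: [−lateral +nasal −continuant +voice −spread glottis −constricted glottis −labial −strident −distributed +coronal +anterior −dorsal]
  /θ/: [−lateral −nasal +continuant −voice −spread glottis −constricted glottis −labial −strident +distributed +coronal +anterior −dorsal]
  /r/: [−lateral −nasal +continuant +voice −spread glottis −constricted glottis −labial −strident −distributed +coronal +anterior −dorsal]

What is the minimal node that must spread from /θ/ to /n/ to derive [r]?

The alternation /n/ → [r] changes [nasal], [continuant] and nothing else.
These terminals are all dominated by Aperture, and no proper subconstituent of Aperture covers them all; Aperture is their lowest common ancestor.
Spreading Aperture from /θ/ overwrites each of those terminals with /θ/'s values, yielding exactly [r].
Features on which the two segments disagree outside Aperture, such as [voice], [distributed], are unchanged — nothing dominating them spread, and Aperture is the minimal sufficient constituent.

Aperture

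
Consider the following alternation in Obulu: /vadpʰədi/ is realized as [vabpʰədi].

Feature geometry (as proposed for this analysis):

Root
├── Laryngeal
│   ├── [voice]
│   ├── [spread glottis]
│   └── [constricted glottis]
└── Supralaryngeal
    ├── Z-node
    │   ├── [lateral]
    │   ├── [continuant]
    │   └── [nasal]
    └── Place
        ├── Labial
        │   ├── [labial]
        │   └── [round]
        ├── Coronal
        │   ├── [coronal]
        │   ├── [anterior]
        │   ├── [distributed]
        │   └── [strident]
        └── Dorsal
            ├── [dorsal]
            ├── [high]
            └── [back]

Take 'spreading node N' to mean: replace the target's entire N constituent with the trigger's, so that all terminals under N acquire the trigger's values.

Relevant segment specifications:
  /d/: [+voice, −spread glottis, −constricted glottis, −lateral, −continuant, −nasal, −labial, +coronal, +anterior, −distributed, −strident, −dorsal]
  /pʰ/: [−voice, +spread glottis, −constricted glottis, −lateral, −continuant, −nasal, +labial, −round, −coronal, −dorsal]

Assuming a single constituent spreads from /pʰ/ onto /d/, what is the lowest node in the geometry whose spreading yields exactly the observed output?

Place

The alternation /d/ → [b] changes [labial], [round], [coronal], [anterior], [distributed], [strident] and nothing else.
Tracing each changed feature up the tree, the paths first meet at Place; any lower node misses at least one of them.
Spreading Place from /pʰ/ overwrites each of those terminals with /pʰ/'s values, yielding exactly [b].
Features on which the two segments disagree outside Place, such as [spread glottis], [voice], are unchanged — nothing dominating them spread, and Place is the minimal sufficient constituent.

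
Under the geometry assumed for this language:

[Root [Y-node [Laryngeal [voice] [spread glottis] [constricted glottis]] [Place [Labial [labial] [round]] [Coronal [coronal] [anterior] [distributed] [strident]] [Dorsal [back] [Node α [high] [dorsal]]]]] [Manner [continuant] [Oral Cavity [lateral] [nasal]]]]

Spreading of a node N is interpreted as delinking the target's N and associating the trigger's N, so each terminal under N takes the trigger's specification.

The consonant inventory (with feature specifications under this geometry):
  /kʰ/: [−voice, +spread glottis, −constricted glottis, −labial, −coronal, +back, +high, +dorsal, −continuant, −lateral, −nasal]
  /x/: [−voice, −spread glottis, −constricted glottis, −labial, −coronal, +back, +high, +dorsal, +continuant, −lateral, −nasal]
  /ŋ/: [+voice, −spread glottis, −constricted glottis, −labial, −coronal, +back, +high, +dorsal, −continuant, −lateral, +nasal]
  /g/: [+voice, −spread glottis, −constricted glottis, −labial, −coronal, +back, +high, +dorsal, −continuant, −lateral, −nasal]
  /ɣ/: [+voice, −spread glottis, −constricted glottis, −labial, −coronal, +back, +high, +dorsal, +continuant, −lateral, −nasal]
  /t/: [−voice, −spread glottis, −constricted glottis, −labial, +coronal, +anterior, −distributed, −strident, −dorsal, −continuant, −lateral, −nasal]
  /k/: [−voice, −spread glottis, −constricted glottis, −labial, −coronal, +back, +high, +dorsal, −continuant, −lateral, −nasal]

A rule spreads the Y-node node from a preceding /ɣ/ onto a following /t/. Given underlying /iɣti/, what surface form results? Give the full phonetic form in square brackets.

The Y-node node dominates the terminals [voice], [spread glottis], [constricted glottis], [labial], [round], [coronal], [anterior], [distributed], [strident], [back], [high], [dorsal].
Spreading Y-node from /ɣ/ onto /t/ replaces those values with /ɣ/'s: [+voice], [−spread glottis], [−constricted glottis], [−labial], [−coronal], [+back], [+high], [+dorsal]. Features outside Y-node ([continuant], [lateral], [nasal]) stay as in /t/.
Among the inventory, only /g/ has exactly this specification, giving the surface form [iɣgi].

[iɣgi]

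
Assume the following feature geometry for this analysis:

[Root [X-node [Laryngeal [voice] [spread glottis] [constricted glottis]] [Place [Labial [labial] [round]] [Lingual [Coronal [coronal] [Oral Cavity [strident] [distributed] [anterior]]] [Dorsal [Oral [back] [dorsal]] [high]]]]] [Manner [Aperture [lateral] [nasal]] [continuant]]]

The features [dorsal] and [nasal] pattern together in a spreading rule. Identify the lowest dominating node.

Root

[dorsal] lies under Oral (below X-node).
[nasal] lies under Aperture (below Manner).
The lowest node appearing on every path is Root; each proper daughter of Root fails to dominate at least one of the listed features.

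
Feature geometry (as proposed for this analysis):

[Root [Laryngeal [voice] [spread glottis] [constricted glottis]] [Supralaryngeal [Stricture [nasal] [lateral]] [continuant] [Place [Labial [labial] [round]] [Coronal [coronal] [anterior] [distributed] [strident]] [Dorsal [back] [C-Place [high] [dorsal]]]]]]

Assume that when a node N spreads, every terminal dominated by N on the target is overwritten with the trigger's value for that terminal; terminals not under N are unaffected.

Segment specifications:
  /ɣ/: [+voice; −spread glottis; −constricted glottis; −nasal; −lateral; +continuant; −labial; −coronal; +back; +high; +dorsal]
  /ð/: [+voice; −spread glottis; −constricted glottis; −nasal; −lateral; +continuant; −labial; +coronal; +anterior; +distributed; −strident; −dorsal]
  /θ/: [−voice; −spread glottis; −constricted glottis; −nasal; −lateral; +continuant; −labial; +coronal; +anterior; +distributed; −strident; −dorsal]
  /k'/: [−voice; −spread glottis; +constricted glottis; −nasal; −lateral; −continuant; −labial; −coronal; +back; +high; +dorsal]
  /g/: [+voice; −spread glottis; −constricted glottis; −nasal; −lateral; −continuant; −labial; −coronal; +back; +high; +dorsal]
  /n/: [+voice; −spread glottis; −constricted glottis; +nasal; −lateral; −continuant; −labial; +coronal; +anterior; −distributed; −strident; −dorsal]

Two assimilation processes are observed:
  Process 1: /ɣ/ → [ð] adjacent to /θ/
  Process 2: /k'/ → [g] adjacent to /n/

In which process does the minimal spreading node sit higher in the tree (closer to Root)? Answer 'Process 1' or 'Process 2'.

Process 2

Process 1: the features that change are [coronal], [anterior], [distributed], [strident], [dorsal], [high], [back]; the minimal node is Place (depth 2).
In Process 2, [voice], [constricted glottis] change, so the minimal spreading node is Laryngeal at depth 1.
Laryngeal is closer to Root than Place, so Process 2 spreads the higher node.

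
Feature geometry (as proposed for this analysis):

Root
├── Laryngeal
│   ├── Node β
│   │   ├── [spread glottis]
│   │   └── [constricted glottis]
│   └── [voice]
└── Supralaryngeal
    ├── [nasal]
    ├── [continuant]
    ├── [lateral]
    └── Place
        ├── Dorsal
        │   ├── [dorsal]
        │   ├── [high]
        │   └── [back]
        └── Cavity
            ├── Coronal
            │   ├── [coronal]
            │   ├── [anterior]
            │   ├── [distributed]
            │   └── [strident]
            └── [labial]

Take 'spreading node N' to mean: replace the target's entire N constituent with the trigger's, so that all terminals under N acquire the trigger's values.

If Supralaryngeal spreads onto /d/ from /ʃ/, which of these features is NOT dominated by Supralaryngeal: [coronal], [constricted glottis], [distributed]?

[constricted glottis]

The terminals dominated by Supralaryngeal are [nasal], [continuant], [lateral], [dorsal], [high], [back], [coronal], [anterior], [distributed], [strident], [labial].
[coronal], [distributed] all lie under Supralaryngeal, so they are overwritten when Supralaryngeal spreads.
[constricted glottis] attaches under Node β, not under Supralaryngeal, so /d/ retains its own value for [constricted glottis].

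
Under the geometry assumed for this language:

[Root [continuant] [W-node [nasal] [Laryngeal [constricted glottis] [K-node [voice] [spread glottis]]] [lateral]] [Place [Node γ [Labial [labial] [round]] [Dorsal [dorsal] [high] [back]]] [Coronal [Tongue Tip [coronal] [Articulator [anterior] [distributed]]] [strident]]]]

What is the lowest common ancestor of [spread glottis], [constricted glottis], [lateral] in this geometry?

W-node

[spread glottis]: Root > W-node > Laryngeal > K-node > [spread glottis].
[constricted glottis]: Root > W-node > Laryngeal > [constricted glottis].
[lateral]: Root > W-node > [lateral].
The listed terminals split across distinct daughters of W-node, so W-node itself is the smallest node containing them all.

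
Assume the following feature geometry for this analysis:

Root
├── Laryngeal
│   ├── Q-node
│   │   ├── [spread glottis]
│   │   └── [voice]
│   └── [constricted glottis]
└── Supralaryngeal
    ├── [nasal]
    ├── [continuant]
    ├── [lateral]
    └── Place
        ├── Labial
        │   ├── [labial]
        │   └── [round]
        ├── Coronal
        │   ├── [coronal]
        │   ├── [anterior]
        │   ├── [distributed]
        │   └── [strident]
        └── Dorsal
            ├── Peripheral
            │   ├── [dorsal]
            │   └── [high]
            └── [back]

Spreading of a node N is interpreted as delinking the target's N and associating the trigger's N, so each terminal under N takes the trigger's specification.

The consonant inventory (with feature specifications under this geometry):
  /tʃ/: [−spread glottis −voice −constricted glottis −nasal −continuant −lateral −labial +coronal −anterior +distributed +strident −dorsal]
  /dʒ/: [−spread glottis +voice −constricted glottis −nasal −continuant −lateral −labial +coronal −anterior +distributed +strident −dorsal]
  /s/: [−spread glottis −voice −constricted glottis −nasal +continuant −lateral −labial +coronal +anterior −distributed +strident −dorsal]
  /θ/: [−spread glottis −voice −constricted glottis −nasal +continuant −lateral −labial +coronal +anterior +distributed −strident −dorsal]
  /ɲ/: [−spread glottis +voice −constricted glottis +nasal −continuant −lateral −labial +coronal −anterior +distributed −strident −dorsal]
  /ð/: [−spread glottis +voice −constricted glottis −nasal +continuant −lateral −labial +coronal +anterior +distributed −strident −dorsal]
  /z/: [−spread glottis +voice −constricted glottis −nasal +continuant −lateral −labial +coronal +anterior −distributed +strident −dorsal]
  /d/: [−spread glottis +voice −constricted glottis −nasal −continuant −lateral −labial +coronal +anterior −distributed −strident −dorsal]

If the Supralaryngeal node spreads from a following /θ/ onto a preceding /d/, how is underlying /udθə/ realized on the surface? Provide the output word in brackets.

[uðθə]

Terminals under Supralaryngeal in this geometry: [nasal], [continuant], [lateral], [labial], [round], [coronal], [anterior], [distributed], [strident], [dorsal], [high], [back].
The target acquires /θ/'s values for everything under Supralaryngeal — [−nasal], [+continuant], [−lateral], [−labial], [+coronal], [+anterior], [+distributed], [−strident], [−dorsal] — while keeping its own [spread glottis], [voice], [constricted glottis].
This feature bundle is that of [ð], so /udθə/ surfaces as [uðθə].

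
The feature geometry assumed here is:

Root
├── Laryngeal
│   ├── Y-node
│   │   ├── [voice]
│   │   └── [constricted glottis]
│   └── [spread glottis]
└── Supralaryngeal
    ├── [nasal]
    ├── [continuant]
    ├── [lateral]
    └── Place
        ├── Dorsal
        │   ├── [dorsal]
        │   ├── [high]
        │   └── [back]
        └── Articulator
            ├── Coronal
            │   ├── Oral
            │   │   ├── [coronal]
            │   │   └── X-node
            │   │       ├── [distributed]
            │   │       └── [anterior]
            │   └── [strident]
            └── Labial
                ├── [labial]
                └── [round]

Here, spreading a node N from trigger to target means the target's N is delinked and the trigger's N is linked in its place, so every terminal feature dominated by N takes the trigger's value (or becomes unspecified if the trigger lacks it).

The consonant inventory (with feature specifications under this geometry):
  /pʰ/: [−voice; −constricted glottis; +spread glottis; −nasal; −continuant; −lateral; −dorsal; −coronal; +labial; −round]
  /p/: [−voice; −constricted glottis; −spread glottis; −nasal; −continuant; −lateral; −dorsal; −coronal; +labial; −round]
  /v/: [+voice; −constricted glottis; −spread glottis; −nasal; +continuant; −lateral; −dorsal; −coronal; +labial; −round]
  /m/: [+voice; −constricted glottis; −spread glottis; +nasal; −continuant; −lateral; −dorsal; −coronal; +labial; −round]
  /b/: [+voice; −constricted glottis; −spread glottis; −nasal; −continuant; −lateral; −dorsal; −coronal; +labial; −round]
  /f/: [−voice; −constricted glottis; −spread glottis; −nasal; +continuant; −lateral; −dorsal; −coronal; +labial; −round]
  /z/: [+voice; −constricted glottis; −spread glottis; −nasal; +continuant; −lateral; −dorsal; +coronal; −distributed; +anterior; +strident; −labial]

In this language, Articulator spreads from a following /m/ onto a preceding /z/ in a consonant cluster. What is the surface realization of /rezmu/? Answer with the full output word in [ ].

[revmu]

Terminals under Articulator in this geometry: [coronal], [distributed], [anterior], [strident], [labial], [round].
After delinking /z/'s Articulator and linking /m/'s, the affected terminals become [−coronal], [+labial], [−round]; [voice], [constricted glottis], [spread glottis], … (outside Articulator) are retained from /z/.
The resulting bundle matches /v/ in the inventory; substituting it for /z/ gives [revmu].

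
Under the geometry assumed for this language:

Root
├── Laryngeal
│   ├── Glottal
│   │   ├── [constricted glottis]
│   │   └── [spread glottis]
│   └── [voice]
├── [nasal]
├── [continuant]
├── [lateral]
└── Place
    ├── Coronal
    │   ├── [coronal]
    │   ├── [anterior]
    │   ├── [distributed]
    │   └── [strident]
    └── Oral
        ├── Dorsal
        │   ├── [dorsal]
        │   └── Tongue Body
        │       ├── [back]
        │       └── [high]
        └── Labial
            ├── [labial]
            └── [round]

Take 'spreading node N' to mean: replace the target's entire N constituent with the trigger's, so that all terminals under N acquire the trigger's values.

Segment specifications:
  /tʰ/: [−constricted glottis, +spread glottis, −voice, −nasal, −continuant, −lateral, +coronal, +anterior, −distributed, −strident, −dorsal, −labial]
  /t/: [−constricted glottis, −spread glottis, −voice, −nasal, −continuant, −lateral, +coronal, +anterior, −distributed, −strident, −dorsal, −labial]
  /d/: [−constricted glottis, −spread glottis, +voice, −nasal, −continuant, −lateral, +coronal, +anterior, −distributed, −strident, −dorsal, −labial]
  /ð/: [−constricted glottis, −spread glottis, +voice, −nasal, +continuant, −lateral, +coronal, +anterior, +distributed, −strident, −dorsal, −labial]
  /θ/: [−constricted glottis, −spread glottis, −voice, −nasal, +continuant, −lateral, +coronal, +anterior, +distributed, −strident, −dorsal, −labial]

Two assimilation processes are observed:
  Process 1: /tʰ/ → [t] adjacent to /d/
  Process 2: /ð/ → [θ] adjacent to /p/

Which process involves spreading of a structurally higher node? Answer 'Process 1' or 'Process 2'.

In Process 1, [spread glottis] changes, so the minimal spreading node is [spread glottis] at depth 3.
Process 2 alters [voice]; the lowest dominating node is [voice] (depth 2 from Root).
[voice] is closer to Root than [spread glottis], so Process 2 spreads the higher node.

Process 2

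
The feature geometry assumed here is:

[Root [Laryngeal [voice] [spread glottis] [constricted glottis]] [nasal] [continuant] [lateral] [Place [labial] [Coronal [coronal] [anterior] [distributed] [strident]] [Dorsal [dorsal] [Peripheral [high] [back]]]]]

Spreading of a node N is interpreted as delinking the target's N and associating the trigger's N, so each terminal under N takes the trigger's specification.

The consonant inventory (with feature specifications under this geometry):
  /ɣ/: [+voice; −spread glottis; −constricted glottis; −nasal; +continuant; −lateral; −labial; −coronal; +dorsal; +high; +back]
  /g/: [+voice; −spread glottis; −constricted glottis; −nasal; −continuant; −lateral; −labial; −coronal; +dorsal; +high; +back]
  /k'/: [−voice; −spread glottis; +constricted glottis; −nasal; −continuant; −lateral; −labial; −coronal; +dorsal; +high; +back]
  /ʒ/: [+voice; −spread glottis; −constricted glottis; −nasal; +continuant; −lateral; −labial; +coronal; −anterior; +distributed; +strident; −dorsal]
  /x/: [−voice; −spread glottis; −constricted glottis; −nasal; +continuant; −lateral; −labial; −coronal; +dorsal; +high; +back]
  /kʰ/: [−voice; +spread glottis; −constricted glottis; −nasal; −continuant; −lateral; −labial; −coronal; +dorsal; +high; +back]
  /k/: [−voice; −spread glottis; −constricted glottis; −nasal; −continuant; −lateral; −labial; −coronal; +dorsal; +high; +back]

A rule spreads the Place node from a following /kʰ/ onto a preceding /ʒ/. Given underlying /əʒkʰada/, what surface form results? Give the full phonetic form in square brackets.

Place immediately or transitively dominates [labial], [coronal], [anterior], [distributed], [strident], [dorsal], [high], [back].
The target acquires /kʰ/'s values for everything under Place — [−labial], [−coronal], [+dorsal], [+high], [+back] — while keeping its own [voice], [spread glottis], [constricted glottis], ….
Among the inventory, only /ɣ/ has exactly this specification, giving the surface form [əɣkʰada].

[əɣkʰada]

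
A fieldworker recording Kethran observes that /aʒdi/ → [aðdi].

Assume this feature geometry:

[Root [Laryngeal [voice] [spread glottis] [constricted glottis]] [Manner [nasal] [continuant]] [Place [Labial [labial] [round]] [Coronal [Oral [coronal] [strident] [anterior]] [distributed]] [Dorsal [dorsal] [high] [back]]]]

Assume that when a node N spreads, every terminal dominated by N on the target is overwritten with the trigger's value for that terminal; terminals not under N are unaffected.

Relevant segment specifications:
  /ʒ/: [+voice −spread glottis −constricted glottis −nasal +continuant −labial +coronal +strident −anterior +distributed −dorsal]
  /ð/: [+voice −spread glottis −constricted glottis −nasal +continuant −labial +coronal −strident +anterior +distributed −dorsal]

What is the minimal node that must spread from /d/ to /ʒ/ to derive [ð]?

Oral

Comparing /ʒ/ with its surface form [ð], the features that change are [anterior], [strident].
These terminals are all dominated by Oral, and no proper subconstituent of Oral covers them all; Oral is their lowest common ancestor.
Delinking /ʒ/'s Oral and associating /d/'s Oral gives precisely the feature bundle of [ð].
Since [distributed] is preserved even though /d/ disagrees there, no node above Oral spread.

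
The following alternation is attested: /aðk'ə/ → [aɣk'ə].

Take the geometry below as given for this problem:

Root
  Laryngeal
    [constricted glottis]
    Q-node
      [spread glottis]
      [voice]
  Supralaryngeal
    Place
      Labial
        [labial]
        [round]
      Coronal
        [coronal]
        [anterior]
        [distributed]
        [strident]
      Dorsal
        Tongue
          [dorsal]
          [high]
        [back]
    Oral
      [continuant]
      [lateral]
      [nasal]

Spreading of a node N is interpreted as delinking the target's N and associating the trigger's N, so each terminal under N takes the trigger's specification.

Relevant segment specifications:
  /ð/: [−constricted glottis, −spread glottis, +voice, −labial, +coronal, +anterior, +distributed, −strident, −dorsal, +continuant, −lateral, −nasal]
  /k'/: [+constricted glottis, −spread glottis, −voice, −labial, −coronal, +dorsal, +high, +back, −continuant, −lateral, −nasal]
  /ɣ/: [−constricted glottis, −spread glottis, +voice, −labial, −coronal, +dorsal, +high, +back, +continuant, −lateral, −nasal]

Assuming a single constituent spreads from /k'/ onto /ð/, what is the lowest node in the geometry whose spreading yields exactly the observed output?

Feature comparison: [coronal], [anterior], [distributed], [strident], [dorsal], [high], [back] differ between /ð/ and [ɣ]; the remaining terminals match.
In this geometry the lowest node dominating all of them is Place: every daughter of Place dominates only a proper subset, so no lower node suffices.
Spreading Place from /k'/ overwrites each of those terminals with /k'/'s values, yielding exactly [ɣ].
[continuant] — on which /k'/ differs from /ð/ — is unchanged, so neither Supralaryngeal nor anything higher can have spread; the constituent is no larger than Place.

Place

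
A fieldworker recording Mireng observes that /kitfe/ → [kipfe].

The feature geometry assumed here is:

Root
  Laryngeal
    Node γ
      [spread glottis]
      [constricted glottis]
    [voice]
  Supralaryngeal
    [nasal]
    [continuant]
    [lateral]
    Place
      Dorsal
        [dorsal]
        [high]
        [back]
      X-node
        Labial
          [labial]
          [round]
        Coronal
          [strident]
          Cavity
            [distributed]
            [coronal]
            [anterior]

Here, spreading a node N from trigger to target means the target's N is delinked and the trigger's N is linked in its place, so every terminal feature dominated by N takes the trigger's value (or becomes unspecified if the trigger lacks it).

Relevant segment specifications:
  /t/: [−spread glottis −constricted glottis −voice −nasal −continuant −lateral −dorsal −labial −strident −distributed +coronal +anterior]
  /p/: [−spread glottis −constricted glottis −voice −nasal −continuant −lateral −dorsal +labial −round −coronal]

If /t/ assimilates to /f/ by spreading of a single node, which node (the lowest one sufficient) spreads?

Feature comparison: [labial], [round], [coronal], [anterior], [distributed], [strident] differ between /t/ and [p]; the remaining terminals match.
The smallest constituent containing every changed terminal is X-node — each of its daughters lacks at least one of the affected features.
Spreading X-node from /f/ overwrites each of those terminals with /f/'s values, yielding exactly [p].
[continuant] stays as in /t/ although /f/ differs there, so no node dominating it spread; among the remaining candidates X-node is the lowest that derives the output.

X-node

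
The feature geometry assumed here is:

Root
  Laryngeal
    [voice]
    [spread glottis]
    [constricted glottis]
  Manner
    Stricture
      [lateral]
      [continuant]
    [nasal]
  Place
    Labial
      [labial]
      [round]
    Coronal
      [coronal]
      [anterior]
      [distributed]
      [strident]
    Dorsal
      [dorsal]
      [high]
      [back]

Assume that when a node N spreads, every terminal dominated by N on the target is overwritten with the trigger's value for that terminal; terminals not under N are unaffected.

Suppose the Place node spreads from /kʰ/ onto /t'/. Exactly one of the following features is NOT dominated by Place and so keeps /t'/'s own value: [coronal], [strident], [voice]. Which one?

The terminals dominated by Place are [labial], [round], [coronal], [anterior], [distributed], [strident], [dorsal], [high], [back].
Of the listed options, [strident], [coronal] are among these and would be overwritten by spreading Place.
[voice] attaches under Laryngeal, not under Place, so /t'/ retains its own value for [voice].

[voice]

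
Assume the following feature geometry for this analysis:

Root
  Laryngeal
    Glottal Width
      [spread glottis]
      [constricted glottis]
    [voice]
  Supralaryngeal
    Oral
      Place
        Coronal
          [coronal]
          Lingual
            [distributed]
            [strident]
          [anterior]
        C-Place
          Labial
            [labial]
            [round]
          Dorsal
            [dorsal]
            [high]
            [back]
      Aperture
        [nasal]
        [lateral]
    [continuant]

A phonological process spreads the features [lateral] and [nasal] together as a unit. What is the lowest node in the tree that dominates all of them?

Aperture

[lateral] is immediately dominated by Aperture.
[nasal] is immediately dominated by Aperture.
The listed terminals split across distinct daughters of Aperture, so Aperture itself is the smallest node containing them all.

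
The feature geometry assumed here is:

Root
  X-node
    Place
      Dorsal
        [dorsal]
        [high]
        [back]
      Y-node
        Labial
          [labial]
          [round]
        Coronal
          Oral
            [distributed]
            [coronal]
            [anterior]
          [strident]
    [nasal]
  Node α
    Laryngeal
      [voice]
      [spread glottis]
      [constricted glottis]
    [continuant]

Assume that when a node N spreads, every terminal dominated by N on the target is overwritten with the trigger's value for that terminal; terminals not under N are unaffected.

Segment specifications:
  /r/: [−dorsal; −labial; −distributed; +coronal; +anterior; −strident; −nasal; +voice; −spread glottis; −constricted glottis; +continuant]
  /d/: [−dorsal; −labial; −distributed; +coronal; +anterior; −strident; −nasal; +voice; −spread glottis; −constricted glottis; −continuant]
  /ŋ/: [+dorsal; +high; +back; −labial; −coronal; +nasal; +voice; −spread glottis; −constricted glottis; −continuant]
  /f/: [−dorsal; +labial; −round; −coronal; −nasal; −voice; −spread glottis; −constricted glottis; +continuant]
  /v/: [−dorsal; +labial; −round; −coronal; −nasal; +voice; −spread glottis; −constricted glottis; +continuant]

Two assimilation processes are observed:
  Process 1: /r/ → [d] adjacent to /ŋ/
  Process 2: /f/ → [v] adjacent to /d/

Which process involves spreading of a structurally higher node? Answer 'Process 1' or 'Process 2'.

Process 1: the feature that changes is [continuant]; the minimal node is [continuant] (depth 2).
In Process 2, [voice] changes, so the minimal spreading node is [voice] at depth 3.
[continuant] is closer to Root than [voice], so Process 1 spreads the higher node.

Process 1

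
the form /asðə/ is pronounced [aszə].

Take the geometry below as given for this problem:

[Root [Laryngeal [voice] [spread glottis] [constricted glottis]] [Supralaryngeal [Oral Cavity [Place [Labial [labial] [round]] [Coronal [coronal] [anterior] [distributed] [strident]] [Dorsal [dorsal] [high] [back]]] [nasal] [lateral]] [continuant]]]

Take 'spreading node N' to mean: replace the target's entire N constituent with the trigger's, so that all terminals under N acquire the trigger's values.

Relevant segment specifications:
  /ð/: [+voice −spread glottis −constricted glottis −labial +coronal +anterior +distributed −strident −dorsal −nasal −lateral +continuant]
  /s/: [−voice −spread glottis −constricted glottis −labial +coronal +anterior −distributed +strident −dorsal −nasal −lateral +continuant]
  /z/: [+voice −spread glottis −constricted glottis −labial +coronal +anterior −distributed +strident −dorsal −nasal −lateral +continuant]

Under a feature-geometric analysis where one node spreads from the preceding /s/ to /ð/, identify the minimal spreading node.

Comparing /ð/ with its surface form [z], the features that change are [distributed], [strident].
In this geometry the lowest node dominating all of them is Coronal: every daughter of Coronal dominates only a proper subset, so no lower node suffices.
Spreading Coronal from /s/ overwrites each of those terminals with /s/'s values, yielding exactly [z].
[voice] stays as in /ð/ although /s/ differs there, so no node dominating it spread; among the remaining candidates Coronal is the lowest that derives the output.

Coronal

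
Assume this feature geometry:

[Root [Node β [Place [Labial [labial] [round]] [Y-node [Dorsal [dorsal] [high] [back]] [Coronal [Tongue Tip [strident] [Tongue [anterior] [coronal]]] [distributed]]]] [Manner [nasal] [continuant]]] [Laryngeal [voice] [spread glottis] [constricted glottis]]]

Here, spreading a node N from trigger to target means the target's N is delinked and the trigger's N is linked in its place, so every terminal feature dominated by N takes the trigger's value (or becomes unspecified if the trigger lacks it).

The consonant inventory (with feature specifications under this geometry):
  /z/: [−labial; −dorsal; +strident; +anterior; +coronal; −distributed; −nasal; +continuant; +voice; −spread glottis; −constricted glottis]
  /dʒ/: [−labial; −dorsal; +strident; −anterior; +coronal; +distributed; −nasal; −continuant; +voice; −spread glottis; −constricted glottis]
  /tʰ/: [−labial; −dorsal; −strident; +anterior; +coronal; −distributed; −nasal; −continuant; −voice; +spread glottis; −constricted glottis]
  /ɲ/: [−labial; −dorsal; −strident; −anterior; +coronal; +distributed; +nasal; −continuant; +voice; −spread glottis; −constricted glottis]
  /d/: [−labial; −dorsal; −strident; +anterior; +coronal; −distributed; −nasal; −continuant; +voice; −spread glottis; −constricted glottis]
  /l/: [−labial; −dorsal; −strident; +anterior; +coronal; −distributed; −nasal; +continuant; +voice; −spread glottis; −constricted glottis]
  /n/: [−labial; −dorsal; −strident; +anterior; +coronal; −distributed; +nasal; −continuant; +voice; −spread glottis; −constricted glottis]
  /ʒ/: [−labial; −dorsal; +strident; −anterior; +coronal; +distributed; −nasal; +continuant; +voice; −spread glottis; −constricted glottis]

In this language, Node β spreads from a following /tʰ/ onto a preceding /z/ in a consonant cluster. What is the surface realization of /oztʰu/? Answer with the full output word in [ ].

Node β immediately or transitively dominates [labial], [round], [dorsal], [high], [back], [strident], [anterior], [coronal], [distributed], [nasal], [continuant].
The target acquires /tʰ/'s values for everything under Node β — [−labial], [−dorsal], [−strident], [+anterior], [+coronal], [−distributed], [−nasal], [−continuant] — while keeping its own [voice], [spread glottis], [constricted glottis].
The resulting bundle matches /d/ in the inventory; substituting it for /z/ gives [odtʰu].

[odtʰu]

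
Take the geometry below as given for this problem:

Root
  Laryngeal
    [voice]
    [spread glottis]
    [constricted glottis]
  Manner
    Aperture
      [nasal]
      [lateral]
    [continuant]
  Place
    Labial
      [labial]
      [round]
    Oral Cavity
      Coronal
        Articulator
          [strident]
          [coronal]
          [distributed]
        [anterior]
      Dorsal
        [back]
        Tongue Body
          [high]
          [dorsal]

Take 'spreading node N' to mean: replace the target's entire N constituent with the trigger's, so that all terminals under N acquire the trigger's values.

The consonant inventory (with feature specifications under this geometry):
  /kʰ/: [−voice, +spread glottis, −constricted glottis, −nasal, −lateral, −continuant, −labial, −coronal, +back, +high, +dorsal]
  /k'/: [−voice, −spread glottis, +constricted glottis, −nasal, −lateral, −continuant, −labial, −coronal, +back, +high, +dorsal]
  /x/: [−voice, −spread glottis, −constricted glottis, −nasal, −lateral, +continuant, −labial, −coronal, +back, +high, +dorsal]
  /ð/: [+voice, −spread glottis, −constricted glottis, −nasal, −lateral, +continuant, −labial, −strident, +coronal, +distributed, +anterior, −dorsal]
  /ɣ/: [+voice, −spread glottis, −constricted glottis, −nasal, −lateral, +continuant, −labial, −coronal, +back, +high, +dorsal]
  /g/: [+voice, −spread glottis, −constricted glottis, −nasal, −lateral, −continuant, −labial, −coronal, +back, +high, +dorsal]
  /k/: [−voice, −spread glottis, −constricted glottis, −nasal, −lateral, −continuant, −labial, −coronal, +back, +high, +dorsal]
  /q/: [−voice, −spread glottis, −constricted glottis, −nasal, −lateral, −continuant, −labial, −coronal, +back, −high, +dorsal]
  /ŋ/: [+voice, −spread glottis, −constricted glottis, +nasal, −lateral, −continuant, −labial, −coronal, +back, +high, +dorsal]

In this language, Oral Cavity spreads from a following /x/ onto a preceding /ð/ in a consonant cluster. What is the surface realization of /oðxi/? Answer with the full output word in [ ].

The Oral Cavity node dominates the terminals [strident], [coronal], [distributed], [anterior], [back], [high], [dorsal].
After delinking /ð/'s Oral Cavity and linking /x/'s, the affected terminals become [−coronal], [+back], [+high], [+dorsal]; [voice], [spread glottis], [constricted glottis], … (outside Oral Cavity) are retained from /ð/.
This feature bundle is that of [ɣ], so /oðxi/ surfaces as [oɣxi].

[oɣxi]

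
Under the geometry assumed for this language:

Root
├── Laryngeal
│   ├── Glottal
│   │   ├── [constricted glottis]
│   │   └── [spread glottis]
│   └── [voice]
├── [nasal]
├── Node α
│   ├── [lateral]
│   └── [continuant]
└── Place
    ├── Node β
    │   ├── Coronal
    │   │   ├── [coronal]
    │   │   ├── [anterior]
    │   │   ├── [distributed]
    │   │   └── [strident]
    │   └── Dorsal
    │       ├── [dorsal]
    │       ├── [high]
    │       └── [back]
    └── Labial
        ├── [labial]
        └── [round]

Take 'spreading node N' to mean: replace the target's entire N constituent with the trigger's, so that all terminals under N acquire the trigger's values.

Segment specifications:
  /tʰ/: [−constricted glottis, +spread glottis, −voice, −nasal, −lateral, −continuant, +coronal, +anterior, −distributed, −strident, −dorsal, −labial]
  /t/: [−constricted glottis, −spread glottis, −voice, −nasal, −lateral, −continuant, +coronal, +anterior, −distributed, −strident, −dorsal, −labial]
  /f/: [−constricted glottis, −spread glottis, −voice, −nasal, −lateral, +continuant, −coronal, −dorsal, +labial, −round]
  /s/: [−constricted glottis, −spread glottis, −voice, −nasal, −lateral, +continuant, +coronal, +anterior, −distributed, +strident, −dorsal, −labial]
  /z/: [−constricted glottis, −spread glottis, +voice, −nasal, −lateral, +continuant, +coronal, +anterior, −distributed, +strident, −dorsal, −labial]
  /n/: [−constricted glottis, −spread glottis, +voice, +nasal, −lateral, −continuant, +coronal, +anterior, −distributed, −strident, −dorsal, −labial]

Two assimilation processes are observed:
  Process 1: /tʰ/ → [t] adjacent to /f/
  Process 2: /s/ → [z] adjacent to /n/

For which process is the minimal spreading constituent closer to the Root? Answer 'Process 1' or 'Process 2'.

In Process 1, [spread glottis] changes, so the minimal spreading node is [spread glottis] at depth 3.
Process 2 alters [voice]; the lowest dominating node is [voice] (depth 2 from Root).
[voice] (depth 2) sits above [spread glottis] (depth 3), making Process 2 the one with the higher spreading node.

Process 2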